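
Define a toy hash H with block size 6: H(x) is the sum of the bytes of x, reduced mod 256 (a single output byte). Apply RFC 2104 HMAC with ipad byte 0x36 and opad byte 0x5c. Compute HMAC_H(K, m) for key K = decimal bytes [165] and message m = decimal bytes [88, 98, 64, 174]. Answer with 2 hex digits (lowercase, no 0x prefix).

Key decimal bytes [165] = a5 is 1 byte ≤ B = 6; zero-pad to 6 bytes: K' = a5 00 00 00 00 00.
K' ⊕ ipad = 93 36 36 36 36 36.  K' ⊕ opad = f9 5c 5c 5c 5c 5c.
Inner input = (K'⊕ipad) ∥ m = 93 36 36 36 36 36 ∥ 58 62 40 ae.
Inner hash: sum = 147+54+54+54+54+54+88+98+64+174 = 841; mod 256 = 73 → 49.
Outer input = (K'⊕opad) ∥ inner = f9 5c 5c 5c 5c 5c ∥ 49.
Outer hash (tag): sum = 249+92+92+92+92+92+73 = 782; mod 256 = 14 → 0e.

0e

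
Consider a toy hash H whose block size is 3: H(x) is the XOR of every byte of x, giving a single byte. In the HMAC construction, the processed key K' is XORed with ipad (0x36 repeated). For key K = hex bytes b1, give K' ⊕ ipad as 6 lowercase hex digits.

873636

Key hex bytes b1 is 1 byte ≤ B = 3; zero-pad to 3 bytes: K' = b1 00 00.
XOR each byte with 0x36: b1⊕36=87, 00⊕36=36, 00⊕36=36.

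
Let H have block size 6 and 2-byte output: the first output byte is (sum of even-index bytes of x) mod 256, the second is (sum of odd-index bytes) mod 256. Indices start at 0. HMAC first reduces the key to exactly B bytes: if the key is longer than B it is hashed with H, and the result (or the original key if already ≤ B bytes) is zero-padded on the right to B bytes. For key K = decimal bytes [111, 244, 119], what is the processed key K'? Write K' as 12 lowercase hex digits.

6ff477000000

Key decimal bytes [111, 244, 119] = 6f f4 77 is 3 bytes ≤ B = 6; zero-pad to 6 bytes: K' = 6f f4 77 00 00 00.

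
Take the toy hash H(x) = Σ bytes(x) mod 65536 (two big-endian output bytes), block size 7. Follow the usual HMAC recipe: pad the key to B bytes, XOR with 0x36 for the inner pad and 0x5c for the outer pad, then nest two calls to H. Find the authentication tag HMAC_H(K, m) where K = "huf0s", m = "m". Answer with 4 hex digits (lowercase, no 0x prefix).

Key "huf0s" = 68 75 66 30 73 is 5 bytes ≤ B = 7; zero-pad to 7 bytes: K' = 68 75 66 30 73 00 00.
K' ⊕ ipad = 5e 43 50 06 45 36 36.  K' ⊕ opad = 34 29 3a 6c 2f 5c 5c.
Inner input = (K'⊕ipad) ∥ m = 5e 43 50 06 45 36 36 ∥ 6d.
Inner hash: sum = 94+67+80+6+69+54+54+109 = 533 → 02 15.
Outer input = (K'⊕opad) ∥ inner = 34 29 3a 6c 2f 5c 5c ∥ 02 15.
Outer hash (tag): sum = 52+41+58+108+47+92+92+2+21 = 513 → 02 01.

0201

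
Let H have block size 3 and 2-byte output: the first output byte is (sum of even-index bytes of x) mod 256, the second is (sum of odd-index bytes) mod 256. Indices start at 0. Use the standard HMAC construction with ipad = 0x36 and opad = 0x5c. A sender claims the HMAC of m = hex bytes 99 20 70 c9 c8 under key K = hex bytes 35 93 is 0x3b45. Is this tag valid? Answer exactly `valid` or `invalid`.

Key hex bytes 35 93 is 2 bytes ≤ B = 3; zero-pad to 3 bytes: K' = 35 93 00.
K' ⊕ ipad = 03 a5 36; K' ⊕ opad = 69 cf 5c.
Inner hash: even-index sum = 290 mod 256 = 34; odd-index sum = 630 mod 256 = 118 → 22 76.
Outer hash (recomputed tag): even-index sum = 315 mod 256 = 59; odd-index sum = 241 mod 256 = 241 → 3b f1.
Recomputed tag = 3bf1; claimed = 3b45 → mismatch.

invalid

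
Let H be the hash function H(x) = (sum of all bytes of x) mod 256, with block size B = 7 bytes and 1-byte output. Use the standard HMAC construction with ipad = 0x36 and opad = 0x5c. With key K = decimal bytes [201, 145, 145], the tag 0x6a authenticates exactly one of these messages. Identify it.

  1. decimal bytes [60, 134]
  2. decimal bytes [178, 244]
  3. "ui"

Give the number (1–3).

2

Key decimal bytes [201, 145, 145] = c9 91 91 is 3 bytes ≤ B = 7; zero-pad to 7 bytes: K' = c9 91 91 00 00 00 00.
K' ⊕ ipad = ff a7 a7 36 36 36 36; K' ⊕ opad = 95 cd cd 5c 5c 5c 5c.
m1: inner = H(ff a7 a7 36 36 36 36 3c 86) = e7; tag = H(95 cd cd 5c 5c 5c 5c e7) = 86
m2: inner = H(ff a7 a7 36 36 36 36 b2 f4) = cb; tag = H(95 cd cd 5c 5c 5c 5c cb) = 6a ← matches
m3: inner = H(ff a7 a7 36 36 36 36 75 69) = 03; tag = H(95 cd cd 5c 5c 5c 5c 03) = a2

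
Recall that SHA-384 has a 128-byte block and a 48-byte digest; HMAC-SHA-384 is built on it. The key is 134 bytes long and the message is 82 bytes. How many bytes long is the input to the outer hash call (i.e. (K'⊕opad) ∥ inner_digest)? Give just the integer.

Key is 134 > 128 bytes, so it is hashed to 48 bytes then zero-padded to 128: |K'| = 128.
Outer input = (K'⊕opad) ∥ H(inner) → 128 + 48 = 176 bytes.

176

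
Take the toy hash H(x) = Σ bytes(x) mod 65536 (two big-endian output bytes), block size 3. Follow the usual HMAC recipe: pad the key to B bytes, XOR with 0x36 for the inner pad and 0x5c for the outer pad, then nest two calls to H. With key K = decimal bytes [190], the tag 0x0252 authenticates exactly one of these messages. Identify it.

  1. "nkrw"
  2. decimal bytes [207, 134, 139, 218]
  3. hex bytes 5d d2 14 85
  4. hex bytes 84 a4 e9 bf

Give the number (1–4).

1

Key decimal bytes [190] = be is 1 byte ≤ B = 3; zero-pad to 3 bytes: K' = be 00 00.
K' ⊕ ipad = 88 36 36; K' ⊕ opad = e2 5c 5c.
m1: inner = H(88 36 36 6e 6b 72 77) = 02 b6; tag = H(e2 5c 5c 02 b6) = 0252 ← matches
m2: inner = H(88 36 36 cf 86 8b da) = 03 ae; tag = H(e2 5c 5c 03 ae) = 024b
m3: inner = H(88 36 36 5d d2 14 85) = 02 bc; tag = H(e2 5c 5c 02 bc) = 0258
m4: inner = H(88 36 36 84 a4 e9 bf) = 03 c4; tag = H(e2 5c 5c 03 c4) = 0261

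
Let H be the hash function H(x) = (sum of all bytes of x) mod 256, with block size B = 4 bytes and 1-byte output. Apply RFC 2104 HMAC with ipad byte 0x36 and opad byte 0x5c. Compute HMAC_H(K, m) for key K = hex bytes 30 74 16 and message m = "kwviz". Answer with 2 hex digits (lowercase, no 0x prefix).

13

Key hex bytes 30 74 16 is 3 bytes ≤ B = 4; zero-pad to 4 bytes: K' = 30 74 16 00.
K' ⊕ ipad = 06 42 20 36.  K' ⊕ opad = 6c 28 4a 5c.
Inner input = (K'⊕ipad) ∥ m = 06 42 20 36 ∥ 6b 77 76 69 7a.
Inner hash: sum = 6+66+32+54+107+119+118+105+122 = 729; mod 256 = 217 → d9.
Outer input = (K'⊕opad) ∥ inner = 6c 28 4a 5c ∥ d9.
Outer hash (tag): sum = 108+40+74+92+217 = 531; mod 256 = 19 → 13.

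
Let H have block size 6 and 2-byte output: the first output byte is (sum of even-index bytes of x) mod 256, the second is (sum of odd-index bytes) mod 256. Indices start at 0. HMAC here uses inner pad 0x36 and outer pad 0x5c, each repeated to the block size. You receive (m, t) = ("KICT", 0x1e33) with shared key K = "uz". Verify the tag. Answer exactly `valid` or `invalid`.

Key "uz" = 75 7a is 2 bytes ≤ B = 6; zero-pad to 6 bytes: K' = 75 7a 00 00 00 00.
K' ⊕ ipad = 43 4c 36 36 36 36; K' ⊕ opad = 29 26 5c 5c 5c 5c.
Inner hash: even-index sum = 317 mod 256 = 61; odd-index sum = 341 mod 256 = 85 → 3d 55.
Outer hash (recomputed tag): even-index sum = 286 mod 256 = 30; odd-index sum = 307 mod 256 = 51 → 1e 33.
Recomputed tag = 1e33; claimed = 1e33 → match.

valid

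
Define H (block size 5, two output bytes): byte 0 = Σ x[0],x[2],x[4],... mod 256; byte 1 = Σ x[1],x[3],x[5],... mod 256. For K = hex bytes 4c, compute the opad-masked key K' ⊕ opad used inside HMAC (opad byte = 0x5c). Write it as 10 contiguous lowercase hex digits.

Key hex bytes 4c is 1 byte ≤ B = 5; zero-pad to 5 bytes: K' = 4c 00 00 00 00.
XOR each byte with 0x5c: 4c⊕5c=10, 00⊕5c=5c, 00⊕5c=5c, 00⊕5c=5c, 00⊕5c=5c.

105c5c5c5c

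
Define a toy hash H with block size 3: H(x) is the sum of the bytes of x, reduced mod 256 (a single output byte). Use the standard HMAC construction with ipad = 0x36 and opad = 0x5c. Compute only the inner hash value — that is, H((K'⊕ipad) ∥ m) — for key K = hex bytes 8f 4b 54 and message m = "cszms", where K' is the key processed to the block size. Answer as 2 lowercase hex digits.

Key hex bytes 8f 4b 54 is exactly B = 3 bytes: K' = 8f 4b 54.
K' ⊕ ipad = b9 7d 62.
Inner input = b9 7d 62 ∥ 63 73 7a 6d 73.
Inner hash: sum = 185+125+98+99+115+122+109+115 = 968; mod 256 = 200 → c8.

c8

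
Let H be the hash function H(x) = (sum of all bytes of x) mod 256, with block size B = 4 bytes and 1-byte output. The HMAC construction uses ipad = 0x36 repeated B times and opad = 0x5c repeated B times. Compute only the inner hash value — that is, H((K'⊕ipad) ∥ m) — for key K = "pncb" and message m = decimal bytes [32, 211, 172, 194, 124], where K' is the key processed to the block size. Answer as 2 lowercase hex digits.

24

Key "pncb" = 70 6e 63 62 is exactly B = 4 bytes: K' = 70 6e 63 62.
K' ⊕ ipad = 46 58 55 54.
Inner input = 46 58 55 54 ∥ 20 d3 ac c2 7c.
Inner hash: sum = 70+88+85+84+32+211+172+194+124 = 1060; mod 256 = 36 → 24.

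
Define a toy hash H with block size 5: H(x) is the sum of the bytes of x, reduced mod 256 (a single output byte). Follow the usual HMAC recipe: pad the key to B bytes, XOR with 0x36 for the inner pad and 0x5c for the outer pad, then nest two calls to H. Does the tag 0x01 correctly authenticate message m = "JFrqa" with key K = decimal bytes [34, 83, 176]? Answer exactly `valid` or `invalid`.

invalid

Key decimal bytes [34, 83, 176] = 22 53 b0 is 3 bytes ≤ B = 5; zero-pad to 5 bytes: K' = 22 53 b0 00 00.
K' ⊕ ipad = 14 65 86 36 36; K' ⊕ opad = 7e 0f ec 5c 5c.
Inner hash: sum = 20+101+134+54+54+74+70+114+113+97 = 831; mod 256 = 63 → 3f.
Outer hash (recomputed tag): sum = 126+15+236+92+92+63 = 624; mod 256 = 112 → 70.
Recomputed tag = 70; claimed = 01 → mismatch.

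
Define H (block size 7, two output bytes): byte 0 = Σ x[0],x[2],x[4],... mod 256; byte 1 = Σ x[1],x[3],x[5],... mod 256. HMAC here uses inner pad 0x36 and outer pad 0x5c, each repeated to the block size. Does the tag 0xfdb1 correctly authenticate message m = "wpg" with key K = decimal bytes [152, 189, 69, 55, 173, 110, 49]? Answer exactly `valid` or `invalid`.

Key decimal bytes [152, 189, 69, 55, 173, 110, 49] = 98 bd 45 37 ad 6e 31 is exactly B = 7 bytes: K' = 98 bd 45 37 ad 6e 31.
K' ⊕ ipad = ae 8b 73 01 9b 58 07; K' ⊕ opad = c4 e1 19 6b f1 32 6d.
Inner hash: even-index sum = 563 mod 256 = 51; odd-index sum = 450 mod 256 = 194 → 33 c2.
Outer hash (recomputed tag): even-index sum = 765 mod 256 = 253; odd-index sum = 433 mod 256 = 177 → fd b1.
Recomputed tag = fdb1; claimed = fdb1 → match.

valid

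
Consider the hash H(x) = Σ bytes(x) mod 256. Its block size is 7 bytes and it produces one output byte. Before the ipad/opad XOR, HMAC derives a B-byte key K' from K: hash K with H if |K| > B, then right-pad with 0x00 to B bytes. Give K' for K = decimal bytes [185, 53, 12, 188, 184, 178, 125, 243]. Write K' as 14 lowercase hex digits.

90000000000000

|K| = 8 > B = 7, so first hash the key.
H(K): sum = 185+53+12+188+184+178+125+243 = 1168; mod 256 = 144 → 90.
Zero-pad H(K) = 90 to 7 bytes: K' = 90 00 00 00 00 00 00.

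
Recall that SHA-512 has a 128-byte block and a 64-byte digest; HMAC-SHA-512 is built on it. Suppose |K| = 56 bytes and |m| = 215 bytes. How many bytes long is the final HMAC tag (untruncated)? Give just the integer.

64

The tag is one SHA-512 digest: 64 bytes.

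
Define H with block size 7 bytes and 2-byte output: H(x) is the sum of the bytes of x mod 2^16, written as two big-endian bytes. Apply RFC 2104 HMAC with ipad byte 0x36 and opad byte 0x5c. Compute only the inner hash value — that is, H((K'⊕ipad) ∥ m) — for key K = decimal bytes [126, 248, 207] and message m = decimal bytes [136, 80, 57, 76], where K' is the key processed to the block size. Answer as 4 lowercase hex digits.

0444

Key decimal bytes [126, 248, 207] = 7e f8 cf is 3 bytes ≤ B = 7; zero-pad to 7 bytes: K' = 7e f8 cf 00 00 00 00.
K' ⊕ ipad = 48 ce f9 36 36 36 36.
Inner input = 48 ce f9 36 36 36 36 ∥ 88 50 39 4c.
Inner hash: sum = 72+206+249+54+54+54+54+136+80+57+76 = 1092 → 04 44.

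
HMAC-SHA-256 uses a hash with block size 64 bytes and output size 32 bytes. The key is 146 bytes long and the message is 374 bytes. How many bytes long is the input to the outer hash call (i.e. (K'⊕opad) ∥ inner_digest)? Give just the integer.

Key is 146 > 64 bytes, so it is hashed to 32 bytes then zero-padded to 64: |K'| = 64.
Outer input = (K'⊕opad) ∥ H(inner) → 64 + 32 = 96 bytes.

96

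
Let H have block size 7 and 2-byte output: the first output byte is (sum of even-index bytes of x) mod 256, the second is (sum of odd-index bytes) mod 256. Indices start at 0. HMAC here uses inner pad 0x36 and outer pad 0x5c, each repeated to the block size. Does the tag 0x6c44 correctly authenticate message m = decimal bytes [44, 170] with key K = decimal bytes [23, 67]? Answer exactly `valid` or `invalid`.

Key decimal bytes [23, 67] = 17 43 is 2 bytes ≤ B = 7; zero-pad to 7 bytes: K' = 17 43 00 00 00 00 00.
K' ⊕ ipad = 21 75 36 36 36 36 36; K' ⊕ opad = 4b 1f 5c 5c 5c 5c 5c.
Inner hash: even-index sum = 365 mod 256 = 109; odd-index sum = 269 mod 256 = 13 → 6d 0d.
Outer hash (recomputed tag): even-index sum = 364 mod 256 = 108; odd-index sum = 324 mod 256 = 68 → 6c 44.
Recomputed tag = 6c44; claimed = 6c44 → match.

valid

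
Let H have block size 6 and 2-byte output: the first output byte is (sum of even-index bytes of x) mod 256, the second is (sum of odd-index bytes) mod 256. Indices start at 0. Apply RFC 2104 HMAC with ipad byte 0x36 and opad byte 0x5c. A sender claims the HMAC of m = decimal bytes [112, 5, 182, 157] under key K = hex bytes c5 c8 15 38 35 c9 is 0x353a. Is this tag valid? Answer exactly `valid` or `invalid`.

Key hex bytes c5 c8 15 38 35 c9 is exactly B = 6 bytes: K' = c5 c8 15 38 35 c9.
K' ⊕ ipad = f3 fe 23 0e 03 ff; K' ⊕ opad = 99 94 49 64 69 95.
Inner hash: even-index sum = 575 mod 256 = 63; odd-index sum = 685 mod 256 = 173 → 3f ad.
Outer hash (recomputed tag): even-index sum = 394 mod 256 = 138; odd-index sum = 570 mod 256 = 58 → 8a 3a.
Recomputed tag = 8a3a; claimed = 353a → mismatch.

invalid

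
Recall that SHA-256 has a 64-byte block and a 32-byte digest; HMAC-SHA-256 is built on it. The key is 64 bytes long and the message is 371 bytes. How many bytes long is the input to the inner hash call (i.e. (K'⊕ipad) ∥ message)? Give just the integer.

435

Key is 64 ≤ 64 bytes, zero-padded: |K'| = 64.
Inner input = (K'⊕ipad) ∥ m → 64 + 371 = 435 bytes.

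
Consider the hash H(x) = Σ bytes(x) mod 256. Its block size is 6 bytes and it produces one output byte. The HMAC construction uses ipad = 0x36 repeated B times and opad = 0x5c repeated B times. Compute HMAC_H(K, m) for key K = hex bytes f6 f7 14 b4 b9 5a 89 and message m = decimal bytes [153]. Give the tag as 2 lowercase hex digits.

Key hex bytes f6 f7 14 b4 b9 5a 89 is 7 bytes > B = 6, so hash it first: H(key) = 51, then zero-pad to 6 bytes: K' = 51 00 00 00 00 00.
K' ⊕ ipad = 67 36 36 36 36 36.  K' ⊕ opad = 0d 5c 5c 5c 5c 5c.
Inner input = (K'⊕ipad) ∥ m = 67 36 36 36 36 36 ∥ 99.
Inner hash: sum = 103+54+54+54+54+54+153 = 526; mod 256 = 14 → 0e.
Outer input = (K'⊕opad) ∥ inner = 0d 5c 5c 5c 5c 5c ∥ 0e.
Outer hash (tag): sum = 13+92+92+92+92+92+14 = 487; mod 256 = 231 → e7.

e7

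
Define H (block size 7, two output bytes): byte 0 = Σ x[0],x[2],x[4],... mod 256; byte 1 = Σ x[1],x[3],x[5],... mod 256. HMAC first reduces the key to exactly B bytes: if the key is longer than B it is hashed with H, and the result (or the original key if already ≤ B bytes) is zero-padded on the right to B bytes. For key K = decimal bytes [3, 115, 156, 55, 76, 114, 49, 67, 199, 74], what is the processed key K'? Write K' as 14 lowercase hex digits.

|K| = 10 > B = 7, so first hash the key.
H(K): even-index sum = 483 mod 256 = 227; odd-index sum = 425 mod 256 = 169 → e3 a9.
Zero-pad H(K) = e3 a9 to 7 bytes: K' = e3 a9 00 00 00 00 00.

e3a90000000000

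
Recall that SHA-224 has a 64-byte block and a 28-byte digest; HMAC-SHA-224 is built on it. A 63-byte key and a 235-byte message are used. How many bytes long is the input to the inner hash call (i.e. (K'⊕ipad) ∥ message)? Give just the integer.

Key is 63 ≤ 64 bytes, zero-padded: |K'| = 64.
Inner input = (K'⊕ipad) ∥ m → 64 + 235 = 299 bytes.

299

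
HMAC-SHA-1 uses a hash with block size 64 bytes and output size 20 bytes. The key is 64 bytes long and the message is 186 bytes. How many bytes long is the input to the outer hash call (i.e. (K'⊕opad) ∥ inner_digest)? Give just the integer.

84

Key is 64 ≤ 64 bytes, zero-padded: |K'| = 64.
Outer input = (K'⊕opad) ∥ H(inner) → 64 + 20 = 84 bytes.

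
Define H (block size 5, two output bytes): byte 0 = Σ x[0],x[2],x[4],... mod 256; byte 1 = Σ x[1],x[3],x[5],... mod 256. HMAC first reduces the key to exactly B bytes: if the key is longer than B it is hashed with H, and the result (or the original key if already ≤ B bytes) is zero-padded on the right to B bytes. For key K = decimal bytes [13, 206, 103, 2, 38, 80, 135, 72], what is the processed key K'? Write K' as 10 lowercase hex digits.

2168000000

|K| = 8 > B = 5, so first hash the key.
H(K): even-index sum = 289 mod 256 = 33; odd-index sum = 360 mod 256 = 104 → 21 68.
Zero-pad H(K) = 21 68 to 5 bytes: K' = 21 68 00 00 00.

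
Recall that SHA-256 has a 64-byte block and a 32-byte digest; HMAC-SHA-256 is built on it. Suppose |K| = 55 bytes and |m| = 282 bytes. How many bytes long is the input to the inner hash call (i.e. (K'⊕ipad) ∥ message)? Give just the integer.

346

Key is 55 ≤ 64 bytes, zero-padded: |K'| = 64.
Inner input = (K'⊕ipad) ∥ m → 64 + 282 = 346 bytes.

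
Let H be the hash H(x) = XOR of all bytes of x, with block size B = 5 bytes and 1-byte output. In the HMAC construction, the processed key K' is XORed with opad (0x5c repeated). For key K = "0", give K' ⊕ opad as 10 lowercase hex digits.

6c5c5c5c5c

Key "0" = 30 is 1 byte ≤ B = 5; zero-pad to 5 bytes: K' = 30 00 00 00 00.
XOR each byte with 0x5c: 30⊕5c=6c, 00⊕5c=5c, 00⊕5c=5c, 00⊕5c=5c, 00⊕5c=5c.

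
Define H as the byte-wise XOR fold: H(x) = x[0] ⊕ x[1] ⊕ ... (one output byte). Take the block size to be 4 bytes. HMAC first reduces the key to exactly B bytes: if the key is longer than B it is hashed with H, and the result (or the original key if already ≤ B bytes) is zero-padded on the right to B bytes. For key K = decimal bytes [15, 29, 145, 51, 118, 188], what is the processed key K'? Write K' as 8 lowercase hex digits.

|K| = 6 > B = 4, so first hash the key.
H(K): XOR 0f⊕1d⊕91⊕33⊕76⊕bc = 7a.
Zero-pad H(K) = 7a to 4 bytes: K' = 7a 00 00 00.

7a000000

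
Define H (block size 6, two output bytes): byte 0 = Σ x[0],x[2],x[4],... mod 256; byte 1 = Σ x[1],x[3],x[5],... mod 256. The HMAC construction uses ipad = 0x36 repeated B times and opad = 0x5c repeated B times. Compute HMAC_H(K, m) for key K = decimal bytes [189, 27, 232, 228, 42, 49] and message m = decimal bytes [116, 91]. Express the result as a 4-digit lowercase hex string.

04cd

Key decimal bytes [189, 27, 232, 228, 42, 49] = bd 1b e8 e4 2a 31 is exactly B = 6 bytes: K' = bd 1b e8 e4 2a 31.
K' ⊕ ipad = 8b 2d de d2 1c 07.  K' ⊕ opad = e1 47 b4 b8 76 6d.
Inner input = (K'⊕ipad) ∥ m = 8b 2d de d2 1c 07 ∥ 74 5b.
Inner hash: even-index sum = 505 mod 256 = 249; odd-index sum = 353 mod 256 = 97 → f9 61.
Outer input = (K'⊕opad) ∥ inner = e1 47 b4 b8 76 6d ∥ f9 61.
Outer hash (tag): even-index sum = 772 mod 256 = 4; odd-index sum = 461 mod 256 = 205 → 04 cd.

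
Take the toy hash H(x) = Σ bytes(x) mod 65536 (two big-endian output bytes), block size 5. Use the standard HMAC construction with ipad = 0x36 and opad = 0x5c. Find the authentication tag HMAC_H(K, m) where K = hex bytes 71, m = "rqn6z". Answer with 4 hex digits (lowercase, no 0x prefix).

01c0

Key hex bytes 71 is 1 byte ≤ B = 5; zero-pad to 5 bytes: K' = 71 00 00 00 00.
K' ⊕ ipad = 47 36 36 36 36.  K' ⊕ opad = 2d 5c 5c 5c 5c.
Inner input = (K'⊕ipad) ∥ m = 47 36 36 36 36 ∥ 72 71 6e 36 7a.
Inner hash: sum = 71+54+54+54+54+114+113+110+54+122 = 800 → 03 20.
Outer input = (K'⊕opad) ∥ inner = 2d 5c 5c 5c 5c ∥ 03 20.
Outer hash (tag): sum = 45+92+92+92+92+3+32 = 448 → 01 c0.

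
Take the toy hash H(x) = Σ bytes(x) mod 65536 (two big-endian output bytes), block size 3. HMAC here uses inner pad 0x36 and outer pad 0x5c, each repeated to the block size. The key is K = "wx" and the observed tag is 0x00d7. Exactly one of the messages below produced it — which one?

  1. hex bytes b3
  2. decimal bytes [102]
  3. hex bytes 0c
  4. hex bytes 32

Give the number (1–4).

Key "wx" = 77 78 is 2 bytes ≤ B = 3; zero-pad to 3 bytes: K' = 77 78 00.
K' ⊕ ipad = 41 4e 36; K' ⊕ opad = 2b 24 5c.
m1: inner = H(41 4e 36 b3) = 01 78; tag = H(2b 24 5c 01 78) = 0124
m2: inner = H(41 4e 36 66) = 01 2b; tag = H(2b 24 5c 01 2b) = 00d7 ← matches
m3: inner = H(41 4e 36 0c) = 00 d1; tag = H(2b 24 5c 00 d1) = 017c
m4: inner = H(41 4e 36 32) = 00 f7; tag = H(2b 24 5c 00 f7) = 01a2

2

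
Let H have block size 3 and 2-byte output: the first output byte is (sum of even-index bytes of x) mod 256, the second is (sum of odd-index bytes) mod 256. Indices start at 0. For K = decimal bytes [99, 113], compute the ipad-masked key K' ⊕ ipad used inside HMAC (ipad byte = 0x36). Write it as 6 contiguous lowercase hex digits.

Key decimal bytes [99, 113] = 63 71 is 2 bytes ≤ B = 3; zero-pad to 3 bytes: K' = 63 71 00.
XOR each byte with 0x36: 63⊕36=55, 71⊕36=47, 00⊕36=36.

554736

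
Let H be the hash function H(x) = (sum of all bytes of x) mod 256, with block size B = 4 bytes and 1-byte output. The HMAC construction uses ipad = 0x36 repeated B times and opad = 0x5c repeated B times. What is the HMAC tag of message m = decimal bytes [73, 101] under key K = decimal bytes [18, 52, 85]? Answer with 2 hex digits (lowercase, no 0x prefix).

Key decimal bytes [18, 52, 85] = 12 34 55 is 3 bytes ≤ B = 4; zero-pad to 4 bytes: K' = 12 34 55 00.
K' ⊕ ipad = 24 02 63 36.  K' ⊕ opad = 4e 68 09 5c.
Inner input = (K'⊕ipad) ∥ m = 24 02 63 36 ∥ 49 65.
Inner hash: sum = 36+2+99+54+73+101 = 365; mod 256 = 109 → 6d.
Outer input = (K'⊕opad) ∥ inner = 4e 68 09 5c ∥ 6d.
Outer hash (tag): sum = 78+104+9+92+109 = 392; mod 256 = 136 → 88.

88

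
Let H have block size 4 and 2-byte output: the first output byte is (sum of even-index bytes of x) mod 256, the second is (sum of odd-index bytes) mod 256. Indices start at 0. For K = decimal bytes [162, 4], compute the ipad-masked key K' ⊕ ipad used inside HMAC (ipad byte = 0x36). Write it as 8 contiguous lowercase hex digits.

94323636

Key decimal bytes [162, 4] = a2 04 is 2 bytes ≤ B = 4; zero-pad to 4 bytes: K' = a2 04 00 00.
XOR each byte with 0x36: a2⊕36=94, 04⊕36=32, 00⊕36=36, 00⊕36=36.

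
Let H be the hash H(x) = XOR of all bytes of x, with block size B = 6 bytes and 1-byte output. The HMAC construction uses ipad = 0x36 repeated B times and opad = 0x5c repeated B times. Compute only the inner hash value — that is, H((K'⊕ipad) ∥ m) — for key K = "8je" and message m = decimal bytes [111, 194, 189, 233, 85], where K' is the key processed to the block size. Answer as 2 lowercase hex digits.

Key "8je" = 38 6a 65 is 3 bytes ≤ B = 6; zero-pad to 6 bytes: K' = 38 6a 65 00 00 00.
K' ⊕ ipad = 0e 5c 53 36 36 36.
Inner input = 0e 5c 53 36 36 36 ∥ 6f c2 bd e9 55.
Inner hash: XOR 0e⊕5c⊕53⊕36⊕36⊕36⊕6f⊕c2⊕bd⊕e9⊕55 = 9b.

9b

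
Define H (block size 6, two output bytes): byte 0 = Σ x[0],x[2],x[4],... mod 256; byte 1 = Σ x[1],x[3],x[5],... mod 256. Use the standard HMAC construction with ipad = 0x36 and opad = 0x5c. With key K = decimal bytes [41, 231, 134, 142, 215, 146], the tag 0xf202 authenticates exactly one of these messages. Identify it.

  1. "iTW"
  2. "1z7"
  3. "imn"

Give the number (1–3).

2

Key decimal bytes [41, 231, 134, 142, 215, 146] = 29 e7 86 8e d7 92 is exactly B = 6 bytes: K' = 29 e7 86 8e d7 92.
K' ⊕ ipad = 1f d1 b0 b8 e1 a4; K' ⊕ opad = 75 bb da d2 8b ce.
m1: inner = H(1f d1 b0 b8 e1 a4 69 54 57) = 70 81; tag = H(75 bb da d2 8b ce 70 81) = 4adc
m2: inner = H(1f d1 b0 b8 e1 a4 31 7a 37) = 18 a7; tag = H(75 bb da d2 8b ce 18 a7) = f202 ← matches
m3: inner = H(1f d1 b0 b8 e1 a4 69 6d 6e) = 87 9a; tag = H(75 bb da d2 8b ce 87 9a) = 61f5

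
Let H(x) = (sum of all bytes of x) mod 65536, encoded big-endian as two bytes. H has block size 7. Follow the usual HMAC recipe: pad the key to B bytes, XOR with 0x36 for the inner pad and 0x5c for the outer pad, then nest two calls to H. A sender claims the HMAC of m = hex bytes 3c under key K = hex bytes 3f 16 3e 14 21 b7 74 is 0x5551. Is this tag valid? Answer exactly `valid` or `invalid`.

Key hex bytes 3f 16 3e 14 21 b7 74 is exactly B = 7 bytes: K' = 3f 16 3e 14 21 b7 74.
K' ⊕ ipad = 09 20 08 22 17 81 42; K' ⊕ opad = 63 4a 62 48 7d eb 28.
Inner hash: sum = 9+32+8+34+23+129+66+60 = 361 → 01 69.
Outer hash (recomputed tag): sum = 99+74+98+72+125+235+40+1+105 = 849 → 03 51.
Recomputed tag = 0351; claimed = 5551 → mismatch.

invalid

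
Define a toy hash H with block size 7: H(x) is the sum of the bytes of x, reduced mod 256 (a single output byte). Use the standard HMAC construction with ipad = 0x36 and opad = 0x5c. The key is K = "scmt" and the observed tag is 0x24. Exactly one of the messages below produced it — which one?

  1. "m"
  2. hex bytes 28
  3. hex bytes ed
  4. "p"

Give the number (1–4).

Key "scmt" = 73 63 6d 74 is 4 bytes ≤ B = 7; zero-pad to 7 bytes: K' = 73 63 6d 74 00 00 00.
K' ⊕ ipad = 45 55 5b 42 36 36 36; K' ⊕ opad = 2f 3f 31 28 5c 5c 5c.
m1: inner = H(45 55 5b 42 36 36 36 6d) = 46; tag = H(2f 3f 31 28 5c 5c 5c 46) = 21
m2: inner = H(45 55 5b 42 36 36 36 28) = 01; tag = H(2f 3f 31 28 5c 5c 5c 01) = dc
m3: inner = H(45 55 5b 42 36 36 36 ed) = c6; tag = H(2f 3f 31 28 5c 5c 5c c6) = a1
m4: inner = H(45 55 5b 42 36 36 36 70) = 49; tag = H(2f 3f 31 28 5c 5c 5c 49) = 24 ← matches

4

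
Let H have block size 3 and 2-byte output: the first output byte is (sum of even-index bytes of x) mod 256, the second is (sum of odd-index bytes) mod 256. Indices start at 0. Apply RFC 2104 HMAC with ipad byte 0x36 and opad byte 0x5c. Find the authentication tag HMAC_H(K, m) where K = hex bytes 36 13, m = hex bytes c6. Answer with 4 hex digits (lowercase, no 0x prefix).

Key hex bytes 36 13 is 2 bytes ≤ B = 3; zero-pad to 3 bytes: K' = 36 13 00.
K' ⊕ ipad = 00 25 36.  K' ⊕ opad = 6a 4f 5c.
Inner input = (K'⊕ipad) ∥ m = 00 25 36 ∥ c6.
Inner hash: even-index sum = 54 mod 256 = 54; odd-index sum = 235 mod 256 = 235 → 36 eb.
Outer input = (K'⊕opad) ∥ inner = 6a 4f 5c ∥ 36 eb.
Outer hash (tag): even-index sum = 433 mod 256 = 177; odd-index sum = 133 mod 256 = 133 → b1 85.

b185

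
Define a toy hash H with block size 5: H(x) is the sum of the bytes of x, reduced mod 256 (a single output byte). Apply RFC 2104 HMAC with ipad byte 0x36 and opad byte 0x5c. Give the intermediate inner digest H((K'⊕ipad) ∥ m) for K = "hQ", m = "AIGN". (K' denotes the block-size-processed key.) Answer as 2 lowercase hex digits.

Key "hQ" = 68 51 is 2 bytes ≤ B = 5; zero-pad to 5 bytes: K' = 68 51 00 00 00.
K' ⊕ ipad = 5e 67 36 36 36.
Inner input = 5e 67 36 36 36 ∥ 41 49 47 4e.
Inner hash: sum = 94+103+54+54+54+65+73+71+78 = 646; mod 256 = 134 → 86.

86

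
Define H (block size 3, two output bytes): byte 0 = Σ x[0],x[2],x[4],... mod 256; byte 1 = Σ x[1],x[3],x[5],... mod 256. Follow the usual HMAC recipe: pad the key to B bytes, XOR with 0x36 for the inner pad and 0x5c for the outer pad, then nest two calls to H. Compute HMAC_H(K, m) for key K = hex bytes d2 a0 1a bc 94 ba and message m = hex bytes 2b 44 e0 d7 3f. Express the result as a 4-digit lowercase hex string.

a251

Key hex bytes d2 a0 1a bc 94 ba is 6 bytes > B = 3, so hash it first: H(key) = 80 16, then zero-pad to 3 bytes: K' = 80 16 00.
K' ⊕ ipad = b6 20 36.  K' ⊕ opad = dc 4a 5c.
Inner input = (K'⊕ipad) ∥ m = b6 20 36 ∥ 2b 44 e0 d7 3f.
Inner hash: even-index sum = 519 mod 256 = 7; odd-index sum = 362 mod 256 = 106 → 07 6a.
Outer input = (K'⊕opad) ∥ inner = dc 4a 5c ∥ 07 6a.
Outer hash (tag): even-index sum = 418 mod 256 = 162; odd-index sum = 81 mod 256 = 81 → a2 51.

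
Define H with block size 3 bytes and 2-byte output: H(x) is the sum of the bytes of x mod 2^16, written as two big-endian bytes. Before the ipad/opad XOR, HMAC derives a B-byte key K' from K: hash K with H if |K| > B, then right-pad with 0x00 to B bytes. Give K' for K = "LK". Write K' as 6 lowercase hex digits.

Key "LK" = 4c 4b is 2 bytes ≤ B = 3; zero-pad to 3 bytes: K' = 4c 4b 00.

4c4b00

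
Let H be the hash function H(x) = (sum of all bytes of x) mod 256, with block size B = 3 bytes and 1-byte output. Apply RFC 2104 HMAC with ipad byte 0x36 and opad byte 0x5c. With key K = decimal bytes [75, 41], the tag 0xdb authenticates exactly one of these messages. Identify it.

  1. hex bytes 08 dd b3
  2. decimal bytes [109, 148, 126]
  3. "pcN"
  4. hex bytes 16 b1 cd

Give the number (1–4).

3

Key decimal bytes [75, 41] = 4b 29 is 2 bytes ≤ B = 3; zero-pad to 3 bytes: K' = 4b 29 00.
K' ⊕ ipad = 7d 1f 36; K' ⊕ opad = 17 75 5c.
m1: inner = H(7d 1f 36 08 dd b3) = 6a; tag = H(17 75 5c 6a) = 52
m2: inner = H(7d 1f 36 6d 94 7e) = 51; tag = H(17 75 5c 51) = 39
m3: inner = H(7d 1f 36 70 63 4e) = f3; tag = H(17 75 5c f3) = db ← matches
m4: inner = H(7d 1f 36 16 b1 cd) = 66; tag = H(17 75 5c 66) = 4e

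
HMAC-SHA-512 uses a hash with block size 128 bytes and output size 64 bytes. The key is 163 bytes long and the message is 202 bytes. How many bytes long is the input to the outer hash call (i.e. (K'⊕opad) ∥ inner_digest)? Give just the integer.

Key is 163 > 128 bytes, so it is hashed to 64 bytes then zero-padded to 128: |K'| = 128.
Outer input = (K'⊕opad) ∥ H(inner) → 128 + 64 = 192 bytes.

192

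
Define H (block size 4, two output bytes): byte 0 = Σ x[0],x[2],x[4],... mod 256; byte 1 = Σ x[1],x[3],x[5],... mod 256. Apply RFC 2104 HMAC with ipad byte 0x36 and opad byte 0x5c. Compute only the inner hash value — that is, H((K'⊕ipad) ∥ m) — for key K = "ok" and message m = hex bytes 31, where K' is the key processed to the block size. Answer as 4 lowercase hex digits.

Key "ok" = 6f 6b is 2 bytes ≤ B = 4; zero-pad to 4 bytes: K' = 6f 6b 00 00.
K' ⊕ ipad = 59 5d 36 36.
Inner input = 59 5d 36 36 ∥ 31.
Inner hash: even-index sum = 192 mod 256 = 192; odd-index sum = 147 mod 256 = 147 → c0 93.

c093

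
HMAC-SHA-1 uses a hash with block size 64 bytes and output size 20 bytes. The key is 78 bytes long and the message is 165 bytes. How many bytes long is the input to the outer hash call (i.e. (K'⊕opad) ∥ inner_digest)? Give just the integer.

Key is 78 > 64 bytes, so it is hashed to 20 bytes then zero-padded to 64: |K'| = 64.
Outer input = (K'⊕opad) ∥ H(inner) → 64 + 20 = 84 bytes.

84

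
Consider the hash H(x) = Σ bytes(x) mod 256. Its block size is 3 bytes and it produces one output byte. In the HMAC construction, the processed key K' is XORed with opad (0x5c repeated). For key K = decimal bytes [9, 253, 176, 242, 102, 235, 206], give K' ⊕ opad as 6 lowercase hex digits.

Key decimal bytes [9, 253, 176, 242, 102, 235, 206] = 09 fd b0 f2 66 eb ce is 7 bytes > B = 3, so hash it first: H(key) = c7, then zero-pad to 3 bytes: K' = c7 00 00.
XOR each byte with 0x5c: c7⊕5c=9b, 00⊕5c=5c, 00⊕5c=5c.

9b5c5c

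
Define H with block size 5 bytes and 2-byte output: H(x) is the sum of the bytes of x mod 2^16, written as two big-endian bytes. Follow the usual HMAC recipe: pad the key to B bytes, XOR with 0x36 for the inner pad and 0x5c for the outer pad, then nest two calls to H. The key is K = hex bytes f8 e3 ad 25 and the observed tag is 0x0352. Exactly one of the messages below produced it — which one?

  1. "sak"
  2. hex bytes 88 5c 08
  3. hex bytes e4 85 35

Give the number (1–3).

3

Key hex bytes f8 e3 ad 25 is 4 bytes ≤ B = 5; zero-pad to 5 bytes: K' = f8 e3 ad 25 00.
K' ⊕ ipad = ce d5 9b 13 36; K' ⊕ opad = a4 bf f1 79 5c.
m1: inner = H(ce d5 9b 13 36 73 61 6b) = 03 c6; tag = H(a4 bf f1 79 5c 03 c6) = 03f2
m2: inner = H(ce d5 9b 13 36 88 5c 08) = 03 73; tag = H(a4 bf f1 79 5c 03 73) = 039f
m3: inner = H(ce d5 9b 13 36 e4 85 35) = 04 25; tag = H(a4 bf f1 79 5c 04 25) = 0352 ← matches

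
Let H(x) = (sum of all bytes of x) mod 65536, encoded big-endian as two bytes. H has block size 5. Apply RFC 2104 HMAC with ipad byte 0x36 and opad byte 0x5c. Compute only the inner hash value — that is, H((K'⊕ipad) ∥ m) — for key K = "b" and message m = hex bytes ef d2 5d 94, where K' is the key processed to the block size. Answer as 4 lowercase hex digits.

03de

Key "b" = 62 is 1 byte ≤ B = 5; zero-pad to 5 bytes: K' = 62 00 00 00 00.
K' ⊕ ipad = 54 36 36 36 36.
Inner input = 54 36 36 36 36 ∥ ef d2 5d 94.
Inner hash: sum = 84+54+54+54+54+239+210+93+148 = 990 → 03 de.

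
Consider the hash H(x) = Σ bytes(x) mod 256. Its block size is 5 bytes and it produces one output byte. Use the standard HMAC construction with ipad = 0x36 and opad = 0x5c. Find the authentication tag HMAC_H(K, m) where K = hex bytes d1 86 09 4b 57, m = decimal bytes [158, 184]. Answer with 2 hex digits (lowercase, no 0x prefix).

e8

Key hex bytes d1 86 09 4b 57 is exactly B = 5 bytes: K' = d1 86 09 4b 57.
K' ⊕ ipad = e7 b0 3f 7d 61.  K' ⊕ opad = 8d da 55 17 0b.
Inner input = (K'⊕ipad) ∥ m = e7 b0 3f 7d 61 ∥ 9e b8.
Inner hash: sum = 231+176+63+125+97+158+184 = 1034; mod 256 = 10 → 0a.
Outer input = (K'⊕opad) ∥ inner = 8d da 55 17 0b ∥ 0a.
Outer hash (tag): sum = 141+218+85+23+11+10 = 488; mod 256 = 232 → e8.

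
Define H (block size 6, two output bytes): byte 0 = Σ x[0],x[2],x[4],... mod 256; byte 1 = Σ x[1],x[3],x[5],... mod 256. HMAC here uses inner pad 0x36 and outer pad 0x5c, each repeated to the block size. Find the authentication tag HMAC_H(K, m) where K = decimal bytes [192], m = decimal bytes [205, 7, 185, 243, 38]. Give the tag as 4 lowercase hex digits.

62b0

Key decimal bytes [192] = c0 is 1 byte ≤ B = 6; zero-pad to 6 bytes: K' = c0 00 00 00 00 00.
K' ⊕ ipad = f6 36 36 36 36 36.  K' ⊕ opad = 9c 5c 5c 5c 5c 5c.
Inner input = (K'⊕ipad) ∥ m = f6 36 36 36 36 36 ∥ cd 07 b9 f3 26.
Inner hash: even-index sum = 782 mod 256 = 14; odd-index sum = 412 mod 256 = 156 → 0e 9c.
Outer input = (K'⊕opad) ∥ inner = 9c 5c 5c 5c 5c 5c ∥ 0e 9c.
Outer hash (tag): even-index sum = 354 mod 256 = 98; odd-index sum = 432 mod 256 = 176 → 62 b0.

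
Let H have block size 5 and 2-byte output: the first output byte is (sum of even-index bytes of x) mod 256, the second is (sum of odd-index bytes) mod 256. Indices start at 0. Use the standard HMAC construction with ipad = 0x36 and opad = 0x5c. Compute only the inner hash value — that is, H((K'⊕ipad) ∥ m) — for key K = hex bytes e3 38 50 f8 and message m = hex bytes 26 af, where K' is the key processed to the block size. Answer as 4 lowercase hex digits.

2002

Key hex bytes e3 38 50 f8 is 4 bytes ≤ B = 5; zero-pad to 5 bytes: K' = e3 38 50 f8 00.
K' ⊕ ipad = d5 0e 66 ce 36.
Inner input = d5 0e 66 ce 36 ∥ 26 af.
Inner hash: even-index sum = 544 mod 256 = 32; odd-index sum = 258 mod 256 = 2 → 20 02.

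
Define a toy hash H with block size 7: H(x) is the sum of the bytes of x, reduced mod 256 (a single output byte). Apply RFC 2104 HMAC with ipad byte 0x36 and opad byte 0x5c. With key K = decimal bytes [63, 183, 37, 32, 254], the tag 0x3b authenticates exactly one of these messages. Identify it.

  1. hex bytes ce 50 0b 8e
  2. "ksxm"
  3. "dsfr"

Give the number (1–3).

Key decimal bytes [63, 183, 37, 32, 254] = 3f b7 25 20 fe is 5 bytes ≤ B = 7; zero-pad to 7 bytes: K' = 3f b7 25 20 fe 00 00.
K' ⊕ ipad = 09 81 13 16 c8 36 36; K' ⊕ opad = 63 eb 79 7c a2 5c 5c.
m1: inner = H(09 81 13 16 c8 36 36 ce 50 0b 8e) = 9e; tag = H(63 eb 79 7c a2 5c 5c 9e) = 3b ← matches
m2: inner = H(09 81 13 16 c8 36 36 6b 73 78 6d) = aa; tag = H(63 eb 79 7c a2 5c 5c aa) = 47
m3: inner = H(09 81 13 16 c8 36 36 64 73 66 72) = 96; tag = H(63 eb 79 7c a2 5c 5c 96) = 33

1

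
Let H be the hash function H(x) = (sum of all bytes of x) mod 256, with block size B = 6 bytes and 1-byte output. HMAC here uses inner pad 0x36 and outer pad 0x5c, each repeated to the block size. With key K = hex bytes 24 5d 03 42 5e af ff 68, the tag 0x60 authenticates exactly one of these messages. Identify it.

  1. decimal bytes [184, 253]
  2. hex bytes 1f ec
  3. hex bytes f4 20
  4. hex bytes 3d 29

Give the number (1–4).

3

Key hex bytes 24 5d 03 42 5e af ff 68 is 8 bytes > B = 6, so hash it first: H(key) = 3a, then zero-pad to 6 bytes: K' = 3a 00 00 00 00 00.
K' ⊕ ipad = 0c 36 36 36 36 36; K' ⊕ opad = 66 5c 5c 5c 5c 5c.
m1: inner = H(0c 36 36 36 36 36 b8 fd) = cf; tag = H(66 5c 5c 5c 5c 5c cf) = 01
m2: inner = H(0c 36 36 36 36 36 1f ec) = 25; tag = H(66 5c 5c 5c 5c 5c 25) = 57
m3: inner = H(0c 36 36 36 36 36 f4 20) = 2e; tag = H(66 5c 5c 5c 5c 5c 2e) = 60 ← matches
m4: inner = H(0c 36 36 36 36 36 3d 29) = 80; tag = H(66 5c 5c 5c 5c 5c 80) = b2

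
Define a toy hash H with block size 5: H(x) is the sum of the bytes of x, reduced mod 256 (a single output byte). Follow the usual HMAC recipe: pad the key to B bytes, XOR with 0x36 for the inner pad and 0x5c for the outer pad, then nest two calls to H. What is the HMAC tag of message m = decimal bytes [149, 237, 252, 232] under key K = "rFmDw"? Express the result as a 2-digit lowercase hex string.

e4

Key "rFmDw" = 72 46 6d 44 77 is exactly B = 5 bytes: K' = 72 46 6d 44 77.
K' ⊕ ipad = 44 70 5b 72 41.  K' ⊕ opad = 2e 1a 31 18 2b.
Inner input = (K'⊕ipad) ∥ m = 44 70 5b 72 41 ∥ 95 ed fc e8.
Inner hash: sum = 68+112+91+114+65+149+237+252+232 = 1320; mod 256 = 40 → 28.
Outer input = (K'⊕opad) ∥ inner = 2e 1a 31 18 2b ∥ 28.
Outer hash (tag): sum = 46+26+49+24+43+40 = 228 → e4.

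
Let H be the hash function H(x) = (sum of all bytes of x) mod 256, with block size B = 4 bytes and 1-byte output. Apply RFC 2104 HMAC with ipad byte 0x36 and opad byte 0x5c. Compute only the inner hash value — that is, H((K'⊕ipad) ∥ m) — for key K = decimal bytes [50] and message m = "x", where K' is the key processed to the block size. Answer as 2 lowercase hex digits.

Key decimal bytes [50] = 32 is 1 byte ≤ B = 4; zero-pad to 4 bytes: K' = 32 00 00 00.
K' ⊕ ipad = 04 36 36 36.
Inner input = 04 36 36 36 ∥ 78.
Inner hash: sum = 4+54+54+54+120 = 286; mod 256 = 30 → 1e.

1e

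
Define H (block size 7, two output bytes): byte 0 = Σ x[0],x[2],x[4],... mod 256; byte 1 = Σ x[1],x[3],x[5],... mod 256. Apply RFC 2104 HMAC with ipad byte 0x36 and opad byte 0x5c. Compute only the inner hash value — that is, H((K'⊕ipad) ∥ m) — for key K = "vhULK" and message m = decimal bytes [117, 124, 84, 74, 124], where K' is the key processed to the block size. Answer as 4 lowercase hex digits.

1c53

Key "vhULK" = 76 68 55 4c 4b is 5 bytes ≤ B = 7; zero-pad to 7 bytes: K' = 76 68 55 4c 4b 00 00.
K' ⊕ ipad = 40 5e 63 7a 7d 36 36.
Inner input = 40 5e 63 7a 7d 36 36 ∥ 75 7c 54 4a 7c.
Inner hash: even-index sum = 540 mod 256 = 28; odd-index sum = 595 mod 256 = 83 → 1c 53.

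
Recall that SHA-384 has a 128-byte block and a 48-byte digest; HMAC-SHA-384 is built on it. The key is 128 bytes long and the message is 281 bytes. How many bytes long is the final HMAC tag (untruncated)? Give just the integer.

The tag is one SHA-384 digest: 48 bytes.

48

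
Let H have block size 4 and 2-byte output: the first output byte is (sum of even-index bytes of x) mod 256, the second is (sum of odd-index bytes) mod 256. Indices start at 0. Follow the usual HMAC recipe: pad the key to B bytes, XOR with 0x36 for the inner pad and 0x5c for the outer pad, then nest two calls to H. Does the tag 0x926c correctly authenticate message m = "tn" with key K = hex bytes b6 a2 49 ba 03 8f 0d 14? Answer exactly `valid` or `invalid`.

valid

Key hex bytes b6 a2 49 ba 03 8f 0d 14 is 8 bytes > B = 4, so hash it first: H(key) = 0f ff, then zero-pad to 4 bytes: K' = 0f ff 00 00.
K' ⊕ ipad = 39 c9 36 36; K' ⊕ opad = 53 a3 5c 5c.
Inner hash: even-index sum = 227 mod 256 = 227; odd-index sum = 365 mod 256 = 109 → e3 6d.
Outer hash (recomputed tag): even-index sum = 402 mod 256 = 146; odd-index sum = 364 mod 256 = 108 → 92 6c.
Recomputed tag = 926c; claimed = 926c → match.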